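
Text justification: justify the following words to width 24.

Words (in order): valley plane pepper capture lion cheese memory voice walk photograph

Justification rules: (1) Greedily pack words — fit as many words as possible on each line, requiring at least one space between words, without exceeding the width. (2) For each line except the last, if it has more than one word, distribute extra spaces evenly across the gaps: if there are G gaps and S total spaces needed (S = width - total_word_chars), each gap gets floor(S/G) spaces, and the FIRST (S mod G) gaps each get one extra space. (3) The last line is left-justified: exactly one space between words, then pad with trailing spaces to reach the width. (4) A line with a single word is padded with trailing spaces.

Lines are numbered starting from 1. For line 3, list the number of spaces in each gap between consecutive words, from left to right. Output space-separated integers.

Line 1: ['valley', 'plane', 'pepper'] (min_width=19, slack=5)
Line 2: ['capture', 'lion', 'cheese'] (min_width=19, slack=5)
Line 3: ['memory', 'voice', 'walk'] (min_width=17, slack=7)
Line 4: ['photograph'] (min_width=10, slack=14)

Answer: 5 4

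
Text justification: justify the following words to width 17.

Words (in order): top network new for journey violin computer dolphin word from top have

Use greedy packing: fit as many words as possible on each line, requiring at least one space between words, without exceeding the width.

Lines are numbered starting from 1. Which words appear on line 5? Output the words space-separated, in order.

Answer: top have

Derivation:
Line 1: ['top', 'network', 'new'] (min_width=15, slack=2)
Line 2: ['for', 'journey'] (min_width=11, slack=6)
Line 3: ['violin', 'computer'] (min_width=15, slack=2)
Line 4: ['dolphin', 'word', 'from'] (min_width=17, slack=0)
Line 5: ['top', 'have'] (min_width=8, slack=9)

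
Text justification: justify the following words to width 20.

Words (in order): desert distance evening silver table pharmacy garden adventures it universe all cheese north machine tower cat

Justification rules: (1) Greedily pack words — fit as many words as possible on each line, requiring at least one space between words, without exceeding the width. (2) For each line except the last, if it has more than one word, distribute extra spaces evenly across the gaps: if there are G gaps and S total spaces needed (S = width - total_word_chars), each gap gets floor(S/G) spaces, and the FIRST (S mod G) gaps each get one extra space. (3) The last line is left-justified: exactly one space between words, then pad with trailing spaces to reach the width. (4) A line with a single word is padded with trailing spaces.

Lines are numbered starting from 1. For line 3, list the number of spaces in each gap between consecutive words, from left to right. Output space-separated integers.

Line 1: ['desert', 'distance'] (min_width=15, slack=5)
Line 2: ['evening', 'silver', 'table'] (min_width=20, slack=0)
Line 3: ['pharmacy', 'garden'] (min_width=15, slack=5)
Line 4: ['adventures', 'it'] (min_width=13, slack=7)
Line 5: ['universe', 'all', 'cheese'] (min_width=19, slack=1)
Line 6: ['north', 'machine', 'tower'] (min_width=19, slack=1)
Line 7: ['cat'] (min_width=3, slack=17)

Answer: 6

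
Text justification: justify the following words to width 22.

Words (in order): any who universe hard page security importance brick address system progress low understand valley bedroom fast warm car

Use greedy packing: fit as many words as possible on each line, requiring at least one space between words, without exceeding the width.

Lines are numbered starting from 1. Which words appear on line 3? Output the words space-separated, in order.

Answer: importance brick

Derivation:
Line 1: ['any', 'who', 'universe', 'hard'] (min_width=21, slack=1)
Line 2: ['page', 'security'] (min_width=13, slack=9)
Line 3: ['importance', 'brick'] (min_width=16, slack=6)
Line 4: ['address', 'system'] (min_width=14, slack=8)
Line 5: ['progress', 'low'] (min_width=12, slack=10)
Line 6: ['understand', 'valley'] (min_width=17, slack=5)
Line 7: ['bedroom', 'fast', 'warm', 'car'] (min_width=21, slack=1)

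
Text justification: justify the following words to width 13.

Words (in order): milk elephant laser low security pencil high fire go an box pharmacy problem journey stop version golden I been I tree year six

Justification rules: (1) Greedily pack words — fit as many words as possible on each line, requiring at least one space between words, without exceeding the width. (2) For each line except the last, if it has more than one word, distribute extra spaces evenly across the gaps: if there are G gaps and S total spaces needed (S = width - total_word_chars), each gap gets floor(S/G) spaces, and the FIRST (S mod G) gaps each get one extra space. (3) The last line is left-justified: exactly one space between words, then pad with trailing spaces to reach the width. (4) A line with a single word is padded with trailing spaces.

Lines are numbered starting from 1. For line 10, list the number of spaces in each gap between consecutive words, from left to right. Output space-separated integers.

Answer: 1 1

Derivation:
Line 1: ['milk', 'elephant'] (min_width=13, slack=0)
Line 2: ['laser', 'low'] (min_width=9, slack=4)
Line 3: ['security'] (min_width=8, slack=5)
Line 4: ['pencil', 'high'] (min_width=11, slack=2)
Line 5: ['fire', 'go', 'an'] (min_width=10, slack=3)
Line 6: ['box', 'pharmacy'] (min_width=12, slack=1)
Line 7: ['problem'] (min_width=7, slack=6)
Line 8: ['journey', 'stop'] (min_width=12, slack=1)
Line 9: ['version'] (min_width=7, slack=6)
Line 10: ['golden', 'I', 'been'] (min_width=13, slack=0)
Line 11: ['I', 'tree', 'year'] (min_width=11, slack=2)
Line 12: ['six'] (min_width=3, slack=10)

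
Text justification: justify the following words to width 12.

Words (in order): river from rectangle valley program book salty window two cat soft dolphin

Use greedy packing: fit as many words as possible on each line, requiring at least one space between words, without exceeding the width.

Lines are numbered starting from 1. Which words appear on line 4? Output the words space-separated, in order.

Answer: program book

Derivation:
Line 1: ['river', 'from'] (min_width=10, slack=2)
Line 2: ['rectangle'] (min_width=9, slack=3)
Line 3: ['valley'] (min_width=6, slack=6)
Line 4: ['program', 'book'] (min_width=12, slack=0)
Line 5: ['salty', 'window'] (min_width=12, slack=0)
Line 6: ['two', 'cat', 'soft'] (min_width=12, slack=0)
Line 7: ['dolphin'] (min_width=7, slack=5)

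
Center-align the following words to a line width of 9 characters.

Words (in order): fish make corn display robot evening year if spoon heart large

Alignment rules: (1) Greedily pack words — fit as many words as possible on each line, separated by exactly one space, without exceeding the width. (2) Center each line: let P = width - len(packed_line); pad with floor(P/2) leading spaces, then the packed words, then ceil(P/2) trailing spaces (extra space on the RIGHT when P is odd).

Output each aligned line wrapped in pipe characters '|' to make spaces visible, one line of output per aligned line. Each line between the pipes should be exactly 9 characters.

Line 1: ['fish', 'make'] (min_width=9, slack=0)
Line 2: ['corn'] (min_width=4, slack=5)
Line 3: ['display'] (min_width=7, slack=2)
Line 4: ['robot'] (min_width=5, slack=4)
Line 5: ['evening'] (min_width=7, slack=2)
Line 6: ['year', 'if'] (min_width=7, slack=2)
Line 7: ['spoon'] (min_width=5, slack=4)
Line 8: ['heart'] (min_width=5, slack=4)
Line 9: ['large'] (min_width=5, slack=4)

Answer: |fish make|
|  corn   |
| display |
|  robot  |
| evening |
| year if |
|  spoon  |
|  heart  |
|  large  |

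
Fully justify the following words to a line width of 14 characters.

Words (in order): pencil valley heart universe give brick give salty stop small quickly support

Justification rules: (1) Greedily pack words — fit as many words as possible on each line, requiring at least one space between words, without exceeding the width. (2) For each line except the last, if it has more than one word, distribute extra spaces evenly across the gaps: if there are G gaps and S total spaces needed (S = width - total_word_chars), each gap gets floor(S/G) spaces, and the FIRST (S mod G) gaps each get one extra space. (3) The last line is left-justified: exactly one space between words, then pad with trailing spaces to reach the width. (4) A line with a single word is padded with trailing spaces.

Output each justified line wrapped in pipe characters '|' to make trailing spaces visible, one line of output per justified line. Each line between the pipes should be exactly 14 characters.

Answer: |pencil  valley|
|heart universe|
|give     brick|
|give     salty|
|stop     small|
|quickly       |
|support       |

Derivation:
Line 1: ['pencil', 'valley'] (min_width=13, slack=1)
Line 2: ['heart', 'universe'] (min_width=14, slack=0)
Line 3: ['give', 'brick'] (min_width=10, slack=4)
Line 4: ['give', 'salty'] (min_width=10, slack=4)
Line 5: ['stop', 'small'] (min_width=10, slack=4)
Line 6: ['quickly'] (min_width=7, slack=7)
Line 7: ['support'] (min_width=7, slack=7)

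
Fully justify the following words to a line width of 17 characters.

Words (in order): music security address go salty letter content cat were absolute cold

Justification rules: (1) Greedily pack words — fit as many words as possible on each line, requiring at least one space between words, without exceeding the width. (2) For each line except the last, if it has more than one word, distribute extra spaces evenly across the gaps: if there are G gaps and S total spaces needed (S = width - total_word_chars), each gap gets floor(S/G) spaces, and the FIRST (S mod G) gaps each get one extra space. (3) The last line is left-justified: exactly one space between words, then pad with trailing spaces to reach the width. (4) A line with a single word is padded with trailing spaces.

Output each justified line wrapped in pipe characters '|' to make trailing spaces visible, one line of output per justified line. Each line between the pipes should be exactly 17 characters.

Line 1: ['music', 'security'] (min_width=14, slack=3)
Line 2: ['address', 'go', 'salty'] (min_width=16, slack=1)
Line 3: ['letter', 'content'] (min_width=14, slack=3)
Line 4: ['cat', 'were', 'absolute'] (min_width=17, slack=0)
Line 5: ['cold'] (min_width=4, slack=13)

Answer: |music    security|
|address  go salty|
|letter    content|
|cat were absolute|
|cold             |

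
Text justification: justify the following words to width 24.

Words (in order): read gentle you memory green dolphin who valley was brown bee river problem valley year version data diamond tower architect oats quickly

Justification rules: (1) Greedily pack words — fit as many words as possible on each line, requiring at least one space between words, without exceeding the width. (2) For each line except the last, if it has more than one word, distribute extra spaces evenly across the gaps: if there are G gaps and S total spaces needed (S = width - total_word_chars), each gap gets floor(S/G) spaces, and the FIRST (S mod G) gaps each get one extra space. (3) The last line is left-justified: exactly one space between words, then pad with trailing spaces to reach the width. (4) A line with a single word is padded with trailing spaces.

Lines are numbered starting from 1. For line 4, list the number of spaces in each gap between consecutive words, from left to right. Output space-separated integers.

Answer: 4 3

Derivation:
Line 1: ['read', 'gentle', 'you', 'memory'] (min_width=22, slack=2)
Line 2: ['green', 'dolphin', 'who', 'valley'] (min_width=24, slack=0)
Line 3: ['was', 'brown', 'bee', 'river'] (min_width=19, slack=5)
Line 4: ['problem', 'valley', 'year'] (min_width=19, slack=5)
Line 5: ['version', 'data', 'diamond'] (min_width=20, slack=4)
Line 6: ['tower', 'architect', 'oats'] (min_width=20, slack=4)
Line 7: ['quickly'] (min_width=7, slack=17)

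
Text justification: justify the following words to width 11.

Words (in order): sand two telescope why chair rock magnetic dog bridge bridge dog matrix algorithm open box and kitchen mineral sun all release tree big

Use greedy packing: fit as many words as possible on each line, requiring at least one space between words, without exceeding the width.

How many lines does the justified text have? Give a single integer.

Answer: 14

Derivation:
Line 1: ['sand', 'two'] (min_width=8, slack=3)
Line 2: ['telescope'] (min_width=9, slack=2)
Line 3: ['why', 'chair'] (min_width=9, slack=2)
Line 4: ['rock'] (min_width=4, slack=7)
Line 5: ['magnetic'] (min_width=8, slack=3)
Line 6: ['dog', 'bridge'] (min_width=10, slack=1)
Line 7: ['bridge', 'dog'] (min_width=10, slack=1)
Line 8: ['matrix'] (min_width=6, slack=5)
Line 9: ['algorithm'] (min_width=9, slack=2)
Line 10: ['open', 'box'] (min_width=8, slack=3)
Line 11: ['and', 'kitchen'] (min_width=11, slack=0)
Line 12: ['mineral', 'sun'] (min_width=11, slack=0)
Line 13: ['all', 'release'] (min_width=11, slack=0)
Line 14: ['tree', 'big'] (min_width=8, slack=3)
Total lines: 14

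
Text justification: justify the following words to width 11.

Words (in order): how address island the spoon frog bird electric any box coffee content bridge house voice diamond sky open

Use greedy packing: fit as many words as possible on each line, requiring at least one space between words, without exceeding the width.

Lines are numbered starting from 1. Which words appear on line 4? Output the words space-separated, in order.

Answer: bird

Derivation:
Line 1: ['how', 'address'] (min_width=11, slack=0)
Line 2: ['island', 'the'] (min_width=10, slack=1)
Line 3: ['spoon', 'frog'] (min_width=10, slack=1)
Line 4: ['bird'] (min_width=4, slack=7)
Line 5: ['electric'] (min_width=8, slack=3)
Line 6: ['any', 'box'] (min_width=7, slack=4)
Line 7: ['coffee'] (min_width=6, slack=5)
Line 8: ['content'] (min_width=7, slack=4)
Line 9: ['bridge'] (min_width=6, slack=5)
Line 10: ['house', 'voice'] (min_width=11, slack=0)
Line 11: ['diamond', 'sky'] (min_width=11, slack=0)
Line 12: ['open'] (min_width=4, slack=7)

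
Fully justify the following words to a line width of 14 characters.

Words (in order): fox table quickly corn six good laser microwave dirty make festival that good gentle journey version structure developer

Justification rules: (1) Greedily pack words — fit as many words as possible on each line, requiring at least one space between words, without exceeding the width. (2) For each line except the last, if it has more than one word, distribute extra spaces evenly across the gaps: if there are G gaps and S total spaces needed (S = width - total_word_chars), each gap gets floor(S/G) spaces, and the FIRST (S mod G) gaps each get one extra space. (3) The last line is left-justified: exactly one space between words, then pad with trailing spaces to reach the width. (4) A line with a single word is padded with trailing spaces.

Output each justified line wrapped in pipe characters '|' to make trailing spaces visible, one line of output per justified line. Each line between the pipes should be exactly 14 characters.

Line 1: ['fox', 'table'] (min_width=9, slack=5)
Line 2: ['quickly', 'corn'] (min_width=12, slack=2)
Line 3: ['six', 'good', 'laser'] (min_width=14, slack=0)
Line 4: ['microwave'] (min_width=9, slack=5)
Line 5: ['dirty', 'make'] (min_width=10, slack=4)
Line 6: ['festival', 'that'] (min_width=13, slack=1)
Line 7: ['good', 'gentle'] (min_width=11, slack=3)
Line 8: ['journey'] (min_width=7, slack=7)
Line 9: ['version'] (min_width=7, slack=7)
Line 10: ['structure'] (min_width=9, slack=5)
Line 11: ['developer'] (min_width=9, slack=5)

Answer: |fox      table|
|quickly   corn|
|six good laser|
|microwave     |
|dirty     make|
|festival  that|
|good    gentle|
|journey       |
|version       |
|structure     |
|developer     |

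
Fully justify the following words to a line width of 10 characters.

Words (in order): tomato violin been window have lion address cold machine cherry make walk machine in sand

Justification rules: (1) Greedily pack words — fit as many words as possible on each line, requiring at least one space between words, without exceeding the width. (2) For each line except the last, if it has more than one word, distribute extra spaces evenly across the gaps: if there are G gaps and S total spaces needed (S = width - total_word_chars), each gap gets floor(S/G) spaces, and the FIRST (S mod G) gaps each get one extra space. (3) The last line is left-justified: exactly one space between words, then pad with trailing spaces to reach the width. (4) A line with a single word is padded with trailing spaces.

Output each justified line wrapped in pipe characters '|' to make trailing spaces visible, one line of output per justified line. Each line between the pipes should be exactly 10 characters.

Line 1: ['tomato'] (min_width=6, slack=4)
Line 2: ['violin'] (min_width=6, slack=4)
Line 3: ['been'] (min_width=4, slack=6)
Line 4: ['window'] (min_width=6, slack=4)
Line 5: ['have', 'lion'] (min_width=9, slack=1)
Line 6: ['address'] (min_width=7, slack=3)
Line 7: ['cold'] (min_width=4, slack=6)
Line 8: ['machine'] (min_width=7, slack=3)
Line 9: ['cherry'] (min_width=6, slack=4)
Line 10: ['make', 'walk'] (min_width=9, slack=1)
Line 11: ['machine', 'in'] (min_width=10, slack=0)
Line 12: ['sand'] (min_width=4, slack=6)

Answer: |tomato    |
|violin    |
|been      |
|window    |
|have  lion|
|address   |
|cold      |
|machine   |
|cherry    |
|make  walk|
|machine in|
|sand      |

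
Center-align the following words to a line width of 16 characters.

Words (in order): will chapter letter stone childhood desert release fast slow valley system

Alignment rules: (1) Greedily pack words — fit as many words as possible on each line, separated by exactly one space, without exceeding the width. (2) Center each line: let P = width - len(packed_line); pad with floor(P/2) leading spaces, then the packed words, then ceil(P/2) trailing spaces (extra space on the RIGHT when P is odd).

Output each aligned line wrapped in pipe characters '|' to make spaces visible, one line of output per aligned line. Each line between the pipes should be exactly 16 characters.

Line 1: ['will', 'chapter'] (min_width=12, slack=4)
Line 2: ['letter', 'stone'] (min_width=12, slack=4)
Line 3: ['childhood', 'desert'] (min_width=16, slack=0)
Line 4: ['release', 'fast'] (min_width=12, slack=4)
Line 5: ['slow', 'valley'] (min_width=11, slack=5)
Line 6: ['system'] (min_width=6, slack=10)

Answer: |  will chapter  |
|  letter stone  |
|childhood desert|
|  release fast  |
|  slow valley   |
|     system     |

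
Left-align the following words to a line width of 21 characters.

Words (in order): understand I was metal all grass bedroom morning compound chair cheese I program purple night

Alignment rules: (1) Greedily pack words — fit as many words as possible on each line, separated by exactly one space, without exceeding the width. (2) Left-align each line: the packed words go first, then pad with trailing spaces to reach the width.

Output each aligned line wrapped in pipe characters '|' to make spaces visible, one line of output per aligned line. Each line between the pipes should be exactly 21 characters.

Line 1: ['understand', 'I', 'was'] (min_width=16, slack=5)
Line 2: ['metal', 'all', 'grass'] (min_width=15, slack=6)
Line 3: ['bedroom', 'morning'] (min_width=15, slack=6)
Line 4: ['compound', 'chair', 'cheese'] (min_width=21, slack=0)
Line 5: ['I', 'program', 'purple'] (min_width=16, slack=5)
Line 6: ['night'] (min_width=5, slack=16)

Answer: |understand I was     |
|metal all grass      |
|bedroom morning      |
|compound chair cheese|
|I program purple     |
|night                |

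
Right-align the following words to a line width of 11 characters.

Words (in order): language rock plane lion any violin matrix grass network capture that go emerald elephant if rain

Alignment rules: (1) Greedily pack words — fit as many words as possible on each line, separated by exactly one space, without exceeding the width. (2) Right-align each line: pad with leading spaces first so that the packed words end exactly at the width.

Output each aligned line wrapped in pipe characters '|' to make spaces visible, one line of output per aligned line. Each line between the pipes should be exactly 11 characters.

Line 1: ['language'] (min_width=8, slack=3)
Line 2: ['rock', 'plane'] (min_width=10, slack=1)
Line 3: ['lion', 'any'] (min_width=8, slack=3)
Line 4: ['violin'] (min_width=6, slack=5)
Line 5: ['matrix'] (min_width=6, slack=5)
Line 6: ['grass'] (min_width=5, slack=6)
Line 7: ['network'] (min_width=7, slack=4)
Line 8: ['capture'] (min_width=7, slack=4)
Line 9: ['that', 'go'] (min_width=7, slack=4)
Line 10: ['emerald'] (min_width=7, slack=4)
Line 11: ['elephant', 'if'] (min_width=11, slack=0)
Line 12: ['rain'] (min_width=4, slack=7)

Answer: |   language|
| rock plane|
|   lion any|
|     violin|
|     matrix|
|      grass|
|    network|
|    capture|
|    that go|
|    emerald|
|elephant if|
|       rain|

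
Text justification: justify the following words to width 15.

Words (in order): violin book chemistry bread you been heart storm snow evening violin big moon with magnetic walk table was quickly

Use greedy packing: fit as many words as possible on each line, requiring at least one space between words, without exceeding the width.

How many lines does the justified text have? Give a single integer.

Line 1: ['violin', 'book'] (min_width=11, slack=4)
Line 2: ['chemistry', 'bread'] (min_width=15, slack=0)
Line 3: ['you', 'been', 'heart'] (min_width=14, slack=1)
Line 4: ['storm', 'snow'] (min_width=10, slack=5)
Line 5: ['evening', 'violin'] (min_width=14, slack=1)
Line 6: ['big', 'moon', 'with'] (min_width=13, slack=2)
Line 7: ['magnetic', 'walk'] (min_width=13, slack=2)
Line 8: ['table', 'was'] (min_width=9, slack=6)
Line 9: ['quickly'] (min_width=7, slack=8)
Total lines: 9

Answer: 9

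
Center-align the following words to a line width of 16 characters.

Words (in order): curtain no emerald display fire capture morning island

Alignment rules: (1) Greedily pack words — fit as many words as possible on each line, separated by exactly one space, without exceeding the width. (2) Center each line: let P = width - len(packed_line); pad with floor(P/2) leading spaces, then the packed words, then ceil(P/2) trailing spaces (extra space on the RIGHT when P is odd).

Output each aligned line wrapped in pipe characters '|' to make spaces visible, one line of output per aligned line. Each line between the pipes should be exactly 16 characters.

Line 1: ['curtain', 'no'] (min_width=10, slack=6)
Line 2: ['emerald', 'display'] (min_width=15, slack=1)
Line 3: ['fire', 'capture'] (min_width=12, slack=4)
Line 4: ['morning', 'island'] (min_width=14, slack=2)

Answer: |   curtain no   |
|emerald display |
|  fire capture  |
| morning island |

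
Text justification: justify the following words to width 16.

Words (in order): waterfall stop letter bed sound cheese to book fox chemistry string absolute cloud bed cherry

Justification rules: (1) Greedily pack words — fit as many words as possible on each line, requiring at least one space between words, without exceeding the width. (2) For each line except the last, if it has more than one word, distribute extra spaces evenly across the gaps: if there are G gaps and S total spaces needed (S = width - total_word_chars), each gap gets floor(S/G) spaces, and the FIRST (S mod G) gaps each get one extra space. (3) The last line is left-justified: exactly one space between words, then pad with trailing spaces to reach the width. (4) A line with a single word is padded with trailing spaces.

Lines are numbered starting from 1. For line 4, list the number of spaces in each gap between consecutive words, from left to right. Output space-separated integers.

Line 1: ['waterfall', 'stop'] (min_width=14, slack=2)
Line 2: ['letter', 'bed', 'sound'] (min_width=16, slack=0)
Line 3: ['cheese', 'to', 'book'] (min_width=14, slack=2)
Line 4: ['fox', 'chemistry'] (min_width=13, slack=3)
Line 5: ['string', 'absolute'] (min_width=15, slack=1)
Line 6: ['cloud', 'bed', 'cherry'] (min_width=16, slack=0)

Answer: 4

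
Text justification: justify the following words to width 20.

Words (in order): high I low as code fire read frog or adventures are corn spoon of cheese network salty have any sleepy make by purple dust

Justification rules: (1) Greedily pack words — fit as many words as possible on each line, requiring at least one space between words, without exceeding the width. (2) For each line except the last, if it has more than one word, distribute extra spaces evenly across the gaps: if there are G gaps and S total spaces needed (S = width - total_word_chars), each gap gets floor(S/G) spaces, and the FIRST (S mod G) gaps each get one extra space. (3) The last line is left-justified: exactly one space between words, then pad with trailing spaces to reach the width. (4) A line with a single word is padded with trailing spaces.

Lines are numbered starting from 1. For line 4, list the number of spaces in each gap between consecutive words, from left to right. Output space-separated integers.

Line 1: ['high', 'I', 'low', 'as', 'code'] (min_width=18, slack=2)
Line 2: ['fire', 'read', 'frog', 'or'] (min_width=17, slack=3)
Line 3: ['adventures', 'are', 'corn'] (min_width=19, slack=1)
Line 4: ['spoon', 'of', 'cheese'] (min_width=15, slack=5)
Line 5: ['network', 'salty', 'have'] (min_width=18, slack=2)
Line 6: ['any', 'sleepy', 'make', 'by'] (min_width=18, slack=2)
Line 7: ['purple', 'dust'] (min_width=11, slack=9)

Answer: 4 3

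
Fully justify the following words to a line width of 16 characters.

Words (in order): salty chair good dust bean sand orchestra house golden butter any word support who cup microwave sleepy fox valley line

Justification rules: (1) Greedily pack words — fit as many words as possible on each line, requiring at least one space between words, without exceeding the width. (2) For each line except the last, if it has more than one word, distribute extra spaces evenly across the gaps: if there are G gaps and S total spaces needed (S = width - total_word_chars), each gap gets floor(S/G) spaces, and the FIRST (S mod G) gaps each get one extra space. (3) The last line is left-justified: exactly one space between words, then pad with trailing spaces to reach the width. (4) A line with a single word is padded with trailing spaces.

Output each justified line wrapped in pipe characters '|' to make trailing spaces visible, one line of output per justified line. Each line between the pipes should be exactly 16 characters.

Answer: |salty chair good|
|dust  bean  sand|
|orchestra  house|
|golden    butter|
|any word support|
|who          cup|
|microwave sleepy|
|fox valley line |

Derivation:
Line 1: ['salty', 'chair', 'good'] (min_width=16, slack=0)
Line 2: ['dust', 'bean', 'sand'] (min_width=14, slack=2)
Line 3: ['orchestra', 'house'] (min_width=15, slack=1)
Line 4: ['golden', 'butter'] (min_width=13, slack=3)
Line 5: ['any', 'word', 'support'] (min_width=16, slack=0)
Line 6: ['who', 'cup'] (min_width=7, slack=9)
Line 7: ['microwave', 'sleepy'] (min_width=16, slack=0)
Line 8: ['fox', 'valley', 'line'] (min_width=15, slack=1)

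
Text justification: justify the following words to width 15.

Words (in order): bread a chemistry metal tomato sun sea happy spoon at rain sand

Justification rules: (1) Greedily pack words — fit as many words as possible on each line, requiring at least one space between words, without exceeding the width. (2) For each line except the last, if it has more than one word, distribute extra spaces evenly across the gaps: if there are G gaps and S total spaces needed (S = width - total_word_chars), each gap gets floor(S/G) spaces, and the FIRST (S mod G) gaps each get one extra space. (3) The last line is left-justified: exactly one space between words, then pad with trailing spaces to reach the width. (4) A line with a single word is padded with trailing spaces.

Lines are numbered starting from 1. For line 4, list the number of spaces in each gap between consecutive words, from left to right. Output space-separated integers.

Line 1: ['bread', 'a'] (min_width=7, slack=8)
Line 2: ['chemistry', 'metal'] (min_width=15, slack=0)
Line 3: ['tomato', 'sun', 'sea'] (min_width=14, slack=1)
Line 4: ['happy', 'spoon', 'at'] (min_width=14, slack=1)
Line 5: ['rain', 'sand'] (min_width=9, slack=6)

Answer: 2 1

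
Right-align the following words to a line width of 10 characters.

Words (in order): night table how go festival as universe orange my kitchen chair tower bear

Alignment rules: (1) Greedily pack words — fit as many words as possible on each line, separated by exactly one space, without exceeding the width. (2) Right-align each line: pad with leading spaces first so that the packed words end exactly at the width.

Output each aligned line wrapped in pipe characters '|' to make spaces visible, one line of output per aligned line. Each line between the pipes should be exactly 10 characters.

Answer: |     night|
| table how|
|        go|
|  festival|
|        as|
|  universe|
| orange my|
|   kitchen|
|     chair|
|tower bear|

Derivation:
Line 1: ['night'] (min_width=5, slack=5)
Line 2: ['table', 'how'] (min_width=9, slack=1)
Line 3: ['go'] (min_width=2, slack=8)
Line 4: ['festival'] (min_width=8, slack=2)
Line 5: ['as'] (min_width=2, slack=8)
Line 6: ['universe'] (min_width=8, slack=2)
Line 7: ['orange', 'my'] (min_width=9, slack=1)
Line 8: ['kitchen'] (min_width=7, slack=3)
Line 9: ['chair'] (min_width=5, slack=5)
Line 10: ['tower', 'bear'] (min_width=10, slack=0)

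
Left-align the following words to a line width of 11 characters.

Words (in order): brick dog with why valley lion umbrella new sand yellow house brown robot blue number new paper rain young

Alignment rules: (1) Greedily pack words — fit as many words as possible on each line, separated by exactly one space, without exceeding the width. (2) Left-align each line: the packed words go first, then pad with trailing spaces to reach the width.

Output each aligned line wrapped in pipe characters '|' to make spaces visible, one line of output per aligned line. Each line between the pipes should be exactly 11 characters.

Answer: |brick dog  |
|with why   |
|valley lion|
|umbrella   |
|new sand   |
|yellow     |
|house brown|
|robot blue |
|number new |
|paper rain |
|young      |

Derivation:
Line 1: ['brick', 'dog'] (min_width=9, slack=2)
Line 2: ['with', 'why'] (min_width=8, slack=3)
Line 3: ['valley', 'lion'] (min_width=11, slack=0)
Line 4: ['umbrella'] (min_width=8, slack=3)
Line 5: ['new', 'sand'] (min_width=8, slack=3)
Line 6: ['yellow'] (min_width=6, slack=5)
Line 7: ['house', 'brown'] (min_width=11, slack=0)
Line 8: ['robot', 'blue'] (min_width=10, slack=1)
Line 9: ['number', 'new'] (min_width=10, slack=1)
Line 10: ['paper', 'rain'] (min_width=10, slack=1)
Line 11: ['young'] (min_width=5, slack=6)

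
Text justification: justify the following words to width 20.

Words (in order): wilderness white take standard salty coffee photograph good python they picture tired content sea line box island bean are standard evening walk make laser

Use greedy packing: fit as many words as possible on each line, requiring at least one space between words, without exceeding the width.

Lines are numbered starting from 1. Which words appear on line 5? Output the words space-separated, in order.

Answer: picture tired

Derivation:
Line 1: ['wilderness', 'white'] (min_width=16, slack=4)
Line 2: ['take', 'standard', 'salty'] (min_width=19, slack=1)
Line 3: ['coffee', 'photograph'] (min_width=17, slack=3)
Line 4: ['good', 'python', 'they'] (min_width=16, slack=4)
Line 5: ['picture', 'tired'] (min_width=13, slack=7)
Line 6: ['content', 'sea', 'line', 'box'] (min_width=20, slack=0)
Line 7: ['island', 'bean', 'are'] (min_width=15, slack=5)
Line 8: ['standard', 'evening'] (min_width=16, slack=4)
Line 9: ['walk', 'make', 'laser'] (min_width=15, slack=5)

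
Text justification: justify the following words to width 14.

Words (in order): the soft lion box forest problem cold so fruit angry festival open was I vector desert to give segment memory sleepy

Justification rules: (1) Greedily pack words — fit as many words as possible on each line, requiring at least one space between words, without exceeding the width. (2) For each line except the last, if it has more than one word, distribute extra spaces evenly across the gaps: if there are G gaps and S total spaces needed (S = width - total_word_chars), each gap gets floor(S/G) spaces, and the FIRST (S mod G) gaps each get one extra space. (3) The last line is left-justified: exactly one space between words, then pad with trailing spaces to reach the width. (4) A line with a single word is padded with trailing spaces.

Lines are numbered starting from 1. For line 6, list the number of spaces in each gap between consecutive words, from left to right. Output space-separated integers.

Line 1: ['the', 'soft', 'lion'] (min_width=13, slack=1)
Line 2: ['box', 'forest'] (min_width=10, slack=4)
Line 3: ['problem', 'cold'] (min_width=12, slack=2)
Line 4: ['so', 'fruit', 'angry'] (min_width=14, slack=0)
Line 5: ['festival', 'open'] (min_width=13, slack=1)
Line 6: ['was', 'I', 'vector'] (min_width=12, slack=2)
Line 7: ['desert', 'to', 'give'] (min_width=14, slack=0)
Line 8: ['segment', 'memory'] (min_width=14, slack=0)
Line 9: ['sleepy'] (min_width=6, slack=8)

Answer: 2 2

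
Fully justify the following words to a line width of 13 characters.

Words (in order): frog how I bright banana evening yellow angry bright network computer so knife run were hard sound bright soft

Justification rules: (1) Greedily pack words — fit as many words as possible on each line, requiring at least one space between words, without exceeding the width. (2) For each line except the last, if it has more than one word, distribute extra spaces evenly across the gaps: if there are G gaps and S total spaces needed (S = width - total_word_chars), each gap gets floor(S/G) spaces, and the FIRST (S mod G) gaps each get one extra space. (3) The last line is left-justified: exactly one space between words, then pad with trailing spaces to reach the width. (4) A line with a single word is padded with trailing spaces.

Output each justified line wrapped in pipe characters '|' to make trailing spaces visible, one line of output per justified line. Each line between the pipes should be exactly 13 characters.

Answer: |frog   how  I|
|bright banana|
|evening      |
|yellow  angry|
|bright       |
|network      |
|computer   so|
|knife     run|
|were     hard|
|sound  bright|
|soft         |

Derivation:
Line 1: ['frog', 'how', 'I'] (min_width=10, slack=3)
Line 2: ['bright', 'banana'] (min_width=13, slack=0)
Line 3: ['evening'] (min_width=7, slack=6)
Line 4: ['yellow', 'angry'] (min_width=12, slack=1)
Line 5: ['bright'] (min_width=6, slack=7)
Line 6: ['network'] (min_width=7, slack=6)
Line 7: ['computer', 'so'] (min_width=11, slack=2)
Line 8: ['knife', 'run'] (min_width=9, slack=4)
Line 9: ['were', 'hard'] (min_width=9, slack=4)
Line 10: ['sound', 'bright'] (min_width=12, slack=1)
Line 11: ['soft'] (min_width=4, slack=9)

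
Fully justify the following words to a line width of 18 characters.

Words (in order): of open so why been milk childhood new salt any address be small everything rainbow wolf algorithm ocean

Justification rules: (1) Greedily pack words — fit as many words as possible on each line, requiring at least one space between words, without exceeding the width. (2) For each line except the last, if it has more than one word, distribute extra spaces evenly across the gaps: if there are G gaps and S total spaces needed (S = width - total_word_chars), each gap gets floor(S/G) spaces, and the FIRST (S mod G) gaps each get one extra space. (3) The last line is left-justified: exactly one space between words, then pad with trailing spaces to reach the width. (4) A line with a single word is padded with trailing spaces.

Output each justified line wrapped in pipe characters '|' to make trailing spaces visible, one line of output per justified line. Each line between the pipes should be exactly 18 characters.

Answer: |of   open  so  why|
|been          milk|
|childhood new salt|
|any   address   be|
|small   everything|
|rainbow       wolf|
|algorithm ocean   |

Derivation:
Line 1: ['of', 'open', 'so', 'why'] (min_width=14, slack=4)
Line 2: ['been', 'milk'] (min_width=9, slack=9)
Line 3: ['childhood', 'new', 'salt'] (min_width=18, slack=0)
Line 4: ['any', 'address', 'be'] (min_width=14, slack=4)
Line 5: ['small', 'everything'] (min_width=16, slack=2)
Line 6: ['rainbow', 'wolf'] (min_width=12, slack=6)
Line 7: ['algorithm', 'ocean'] (min_width=15, slack=3)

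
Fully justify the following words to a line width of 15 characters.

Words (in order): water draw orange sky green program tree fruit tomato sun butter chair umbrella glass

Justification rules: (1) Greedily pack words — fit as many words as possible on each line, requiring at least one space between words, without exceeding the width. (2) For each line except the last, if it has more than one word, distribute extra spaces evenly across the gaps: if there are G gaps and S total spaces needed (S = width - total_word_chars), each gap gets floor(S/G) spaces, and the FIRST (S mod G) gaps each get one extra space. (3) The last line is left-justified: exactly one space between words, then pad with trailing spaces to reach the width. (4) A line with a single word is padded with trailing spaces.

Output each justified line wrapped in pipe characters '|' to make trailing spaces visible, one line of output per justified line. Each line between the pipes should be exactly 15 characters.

Answer: |water      draw|
|orange      sky|
|green   program|
|tree      fruit|
|tomato      sun|
|butter    chair|
|umbrella glass |

Derivation:
Line 1: ['water', 'draw'] (min_width=10, slack=5)
Line 2: ['orange', 'sky'] (min_width=10, slack=5)
Line 3: ['green', 'program'] (min_width=13, slack=2)
Line 4: ['tree', 'fruit'] (min_width=10, slack=5)
Line 5: ['tomato', 'sun'] (min_width=10, slack=5)
Line 6: ['butter', 'chair'] (min_width=12, slack=3)
Line 7: ['umbrella', 'glass'] (min_width=14, slack=1)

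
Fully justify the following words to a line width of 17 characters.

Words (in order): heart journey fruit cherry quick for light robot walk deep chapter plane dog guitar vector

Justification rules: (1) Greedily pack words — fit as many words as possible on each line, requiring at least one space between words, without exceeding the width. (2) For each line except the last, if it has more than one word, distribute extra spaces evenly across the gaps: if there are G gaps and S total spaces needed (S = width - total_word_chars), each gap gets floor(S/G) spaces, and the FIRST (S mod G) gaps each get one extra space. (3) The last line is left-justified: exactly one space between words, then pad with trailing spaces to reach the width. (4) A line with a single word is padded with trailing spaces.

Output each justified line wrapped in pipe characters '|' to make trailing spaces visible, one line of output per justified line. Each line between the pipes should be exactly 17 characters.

Line 1: ['heart', 'journey'] (min_width=13, slack=4)
Line 2: ['fruit', 'cherry'] (min_width=12, slack=5)
Line 3: ['quick', 'for', 'light'] (min_width=15, slack=2)
Line 4: ['robot', 'walk', 'deep'] (min_width=15, slack=2)
Line 5: ['chapter', 'plane', 'dog'] (min_width=17, slack=0)
Line 6: ['guitar', 'vector'] (min_width=13, slack=4)

Answer: |heart     journey|
|fruit      cherry|
|quick  for  light|
|robot  walk  deep|
|chapter plane dog|
|guitar vector    |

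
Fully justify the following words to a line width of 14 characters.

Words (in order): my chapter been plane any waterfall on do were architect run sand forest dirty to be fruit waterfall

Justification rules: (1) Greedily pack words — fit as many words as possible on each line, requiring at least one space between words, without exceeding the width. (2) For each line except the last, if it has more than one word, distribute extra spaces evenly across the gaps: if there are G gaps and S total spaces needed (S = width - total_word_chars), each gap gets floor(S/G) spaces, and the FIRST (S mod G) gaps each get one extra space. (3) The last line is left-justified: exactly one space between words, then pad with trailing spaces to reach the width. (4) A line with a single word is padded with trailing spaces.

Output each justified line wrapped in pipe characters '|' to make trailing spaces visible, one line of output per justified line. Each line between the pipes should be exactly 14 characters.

Line 1: ['my', 'chapter'] (min_width=10, slack=4)
Line 2: ['been', 'plane', 'any'] (min_width=14, slack=0)
Line 3: ['waterfall', 'on'] (min_width=12, slack=2)
Line 4: ['do', 'were'] (min_width=7, slack=7)
Line 5: ['architect', 'run'] (min_width=13, slack=1)
Line 6: ['sand', 'forest'] (min_width=11, slack=3)
Line 7: ['dirty', 'to', 'be'] (min_width=11, slack=3)
Line 8: ['fruit'] (min_width=5, slack=9)
Line 9: ['waterfall'] (min_width=9, slack=5)

Answer: |my     chapter|
|been plane any|
|waterfall   on|
|do        were|
|architect  run|
|sand    forest|
|dirty   to  be|
|fruit         |
|waterfall     |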